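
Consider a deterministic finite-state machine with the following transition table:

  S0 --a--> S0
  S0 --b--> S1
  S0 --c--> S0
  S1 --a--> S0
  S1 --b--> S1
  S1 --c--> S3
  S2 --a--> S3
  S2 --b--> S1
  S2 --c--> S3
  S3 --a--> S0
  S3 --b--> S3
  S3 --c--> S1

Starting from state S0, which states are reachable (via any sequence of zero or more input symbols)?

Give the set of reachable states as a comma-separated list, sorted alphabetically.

BFS from S0:
  visit S0: S0--a-->S0 (seen), S0--b-->S1 (new), S0--c-->S0 (seen)
  visit S1: S1--a-->S0 (seen), S1--b-->S1 (seen), S1--c-->S3 (new)
  visit S3: S3--a-->S0 (seen), S3--b-->S3 (seen), S3--c-->S1 (seen)

Answer: S0, S1, S3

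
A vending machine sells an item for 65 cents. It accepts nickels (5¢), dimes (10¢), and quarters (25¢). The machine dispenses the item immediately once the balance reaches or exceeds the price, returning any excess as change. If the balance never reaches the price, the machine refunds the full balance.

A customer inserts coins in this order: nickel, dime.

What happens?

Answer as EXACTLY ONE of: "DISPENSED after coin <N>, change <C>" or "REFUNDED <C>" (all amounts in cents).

Price: 65¢
Coin 1 (nickel, 5¢): balance = 5¢
Coin 2 (dime, 10¢): balance = 15¢
All coins inserted, balance 15¢ < price 65¢ → REFUND 15¢

Answer: REFUNDED 15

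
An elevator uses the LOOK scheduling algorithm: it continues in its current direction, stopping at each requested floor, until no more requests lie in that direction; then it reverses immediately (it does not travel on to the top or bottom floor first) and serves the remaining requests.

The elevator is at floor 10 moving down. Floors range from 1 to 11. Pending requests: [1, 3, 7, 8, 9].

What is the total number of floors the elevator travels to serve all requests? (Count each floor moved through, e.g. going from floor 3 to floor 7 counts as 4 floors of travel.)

Answer: 9

Derivation:
Start at floor 10 moving down, LOOK stop order: [9, 8, 7, 3, 1]
  10 → 9: |9-10| = 1, total = 1
  9 → 8: |8-9| = 1, total = 2
  8 → 7: |7-8| = 1, total = 3
  7 → 3: |3-7| = 4, total = 7
  3 → 1: |1-3| = 2, total = 9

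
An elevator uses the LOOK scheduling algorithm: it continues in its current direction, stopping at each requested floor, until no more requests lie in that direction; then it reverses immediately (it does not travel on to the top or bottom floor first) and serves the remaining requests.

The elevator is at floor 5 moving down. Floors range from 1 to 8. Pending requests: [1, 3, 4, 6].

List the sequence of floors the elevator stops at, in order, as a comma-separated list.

Answer: 4, 3, 1, 6

Derivation:
Current: 5, moving DOWN
Serve below first (descending): [4, 3, 1]
Then reverse, serve above (ascending): [6]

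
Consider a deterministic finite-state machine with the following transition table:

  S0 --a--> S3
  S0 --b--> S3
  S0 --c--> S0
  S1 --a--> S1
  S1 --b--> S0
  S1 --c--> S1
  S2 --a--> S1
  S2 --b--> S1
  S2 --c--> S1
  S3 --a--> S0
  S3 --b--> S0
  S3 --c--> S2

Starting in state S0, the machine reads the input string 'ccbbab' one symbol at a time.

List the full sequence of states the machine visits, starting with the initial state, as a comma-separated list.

Start: S0
  read 'c': S0 --c--> S0
  read 'c': S0 --c--> S0
  read 'b': S0 --b--> S3
  read 'b': S3 --b--> S0
  read 'a': S0 --a--> S3
  read 'b': S3 --b--> S0

Answer: S0, S0, S0, S3, S0, S3, S0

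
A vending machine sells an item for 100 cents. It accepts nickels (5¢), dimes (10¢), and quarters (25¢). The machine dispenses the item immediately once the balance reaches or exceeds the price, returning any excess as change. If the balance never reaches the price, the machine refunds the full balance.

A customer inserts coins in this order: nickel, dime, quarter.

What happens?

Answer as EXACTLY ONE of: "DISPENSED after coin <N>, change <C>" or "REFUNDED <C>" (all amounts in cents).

Answer: REFUNDED 40

Derivation:
Price: 100¢
Coin 1 (nickel, 5¢): balance = 5¢
Coin 2 (dime, 10¢): balance = 15¢
Coin 3 (quarter, 25¢): balance = 40¢
All coins inserted, balance 40¢ < price 100¢ → REFUND 40¢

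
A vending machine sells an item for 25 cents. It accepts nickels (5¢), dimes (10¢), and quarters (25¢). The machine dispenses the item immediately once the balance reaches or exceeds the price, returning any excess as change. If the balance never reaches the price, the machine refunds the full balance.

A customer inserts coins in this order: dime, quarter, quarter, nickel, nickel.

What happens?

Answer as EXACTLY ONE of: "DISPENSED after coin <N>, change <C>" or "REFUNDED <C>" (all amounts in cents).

Answer: DISPENSED after coin 2, change 10

Derivation:
Price: 25¢
Coin 1 (dime, 10¢): balance = 10¢
Coin 2 (quarter, 25¢): balance = 35¢
  → balance >= price → DISPENSE, change = 35 - 25 = 10¢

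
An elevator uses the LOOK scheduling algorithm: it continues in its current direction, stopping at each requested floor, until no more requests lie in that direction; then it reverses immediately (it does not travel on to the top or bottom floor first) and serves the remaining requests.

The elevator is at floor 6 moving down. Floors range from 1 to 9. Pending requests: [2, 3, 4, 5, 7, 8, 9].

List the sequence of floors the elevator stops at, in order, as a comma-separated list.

Answer: 5, 4, 3, 2, 7, 8, 9

Derivation:
Current: 6, moving DOWN
Serve below first (descending): [5, 4, 3, 2]
Then reverse, serve above (ascending): [7, 8, 9]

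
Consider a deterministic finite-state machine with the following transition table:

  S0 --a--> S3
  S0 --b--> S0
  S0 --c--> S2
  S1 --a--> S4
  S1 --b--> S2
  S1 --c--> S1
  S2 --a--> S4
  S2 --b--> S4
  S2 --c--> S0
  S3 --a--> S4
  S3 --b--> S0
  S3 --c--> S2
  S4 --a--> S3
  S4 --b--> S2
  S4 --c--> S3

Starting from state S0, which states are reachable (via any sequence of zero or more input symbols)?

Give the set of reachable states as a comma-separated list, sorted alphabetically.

BFS from S0:
  visit S0: S0--a-->S3 (new), S0--b-->S0 (seen), S0--c-->S2 (new)
  visit S3: S3--a-->S4 (new), S3--b-->S0 (seen), S3--c-->S2 (seen)
  visit S2: S2--a-->S4 (seen), S2--b-->S4 (seen), S2--c-->S0 (seen)
  visit S4: S4--a-->S3 (seen), S4--b-->S2 (seen), S4--c-->S3 (seen)

Answer: S0, S2, S3, S4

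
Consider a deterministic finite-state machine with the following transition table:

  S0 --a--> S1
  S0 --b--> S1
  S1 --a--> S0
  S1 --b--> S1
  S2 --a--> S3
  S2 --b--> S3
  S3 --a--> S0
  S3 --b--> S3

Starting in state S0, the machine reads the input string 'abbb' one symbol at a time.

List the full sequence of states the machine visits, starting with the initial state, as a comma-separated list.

Answer: S0, S1, S1, S1, S1

Derivation:
Start: S0
  read 'a': S0 --a--> S1
  read 'b': S1 --b--> S1
  read 'b': S1 --b--> S1
  read 'b': S1 --b--> S1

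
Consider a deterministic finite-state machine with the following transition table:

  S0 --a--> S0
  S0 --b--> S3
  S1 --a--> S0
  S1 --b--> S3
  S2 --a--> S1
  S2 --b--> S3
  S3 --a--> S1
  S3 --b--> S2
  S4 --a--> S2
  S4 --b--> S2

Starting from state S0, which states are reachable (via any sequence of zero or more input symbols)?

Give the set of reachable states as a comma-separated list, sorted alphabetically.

BFS from S0:
  visit S0: S0--a-->S0 (seen), S0--b-->S3 (new)
  visit S3: S3--a-->S1 (new), S3--b-->S2 (new)
  visit S1: S1--a-->S0 (seen), S1--b-->S3 (seen)
  visit S2: S2--a-->S1 (seen), S2--b-->S3 (seen)

Answer: S0, S1, S2, S3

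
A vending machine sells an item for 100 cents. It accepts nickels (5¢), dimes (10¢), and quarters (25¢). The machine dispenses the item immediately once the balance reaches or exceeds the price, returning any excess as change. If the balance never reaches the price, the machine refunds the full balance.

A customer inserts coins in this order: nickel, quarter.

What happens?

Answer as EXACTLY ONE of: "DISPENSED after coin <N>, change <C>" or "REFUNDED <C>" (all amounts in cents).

Answer: REFUNDED 30

Derivation:
Price: 100¢
Coin 1 (nickel, 5¢): balance = 5¢
Coin 2 (quarter, 25¢): balance = 30¢
All coins inserted, balance 30¢ < price 100¢ → REFUND 30¢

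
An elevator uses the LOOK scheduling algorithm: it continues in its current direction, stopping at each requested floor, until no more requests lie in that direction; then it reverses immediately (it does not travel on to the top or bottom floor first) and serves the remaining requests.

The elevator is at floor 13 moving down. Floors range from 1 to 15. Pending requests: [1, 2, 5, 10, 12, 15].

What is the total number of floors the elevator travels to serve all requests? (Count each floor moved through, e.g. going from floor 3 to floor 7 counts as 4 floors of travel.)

Answer: 26

Derivation:
Start at floor 13 moving down, LOOK stop order: [12, 10, 5, 2, 1, 15]
  13 → 12: |12-13| = 1, total = 1
  12 → 10: |10-12| = 2, total = 3
  10 → 5: |5-10| = 5, total = 8
  5 → 2: |2-5| = 3, total = 11
  2 → 1: |1-2| = 1, total = 12
  1 → 15: |15-1| = 14, total = 26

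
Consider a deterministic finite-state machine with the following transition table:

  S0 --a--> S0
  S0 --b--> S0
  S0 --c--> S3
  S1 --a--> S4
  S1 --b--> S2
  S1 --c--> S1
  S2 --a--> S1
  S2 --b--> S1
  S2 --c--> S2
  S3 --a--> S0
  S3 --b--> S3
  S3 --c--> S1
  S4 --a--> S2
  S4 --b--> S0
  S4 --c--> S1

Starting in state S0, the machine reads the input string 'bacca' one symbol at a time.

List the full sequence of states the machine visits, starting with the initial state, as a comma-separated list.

Start: S0
  read 'b': S0 --b--> S0
  read 'a': S0 --a--> S0
  read 'c': S0 --c--> S3
  read 'c': S3 --c--> S1
  read 'a': S1 --a--> S4

Answer: S0, S0, S0, S3, S1, S4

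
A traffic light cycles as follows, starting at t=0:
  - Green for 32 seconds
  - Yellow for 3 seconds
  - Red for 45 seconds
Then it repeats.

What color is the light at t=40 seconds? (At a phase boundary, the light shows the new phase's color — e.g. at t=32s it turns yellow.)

Answer: red

Derivation:
Cycle length = 32 + 3 + 45 = 80s
t = 40, phase_t = 40 mod 80 = 40
40 >= 35 → RED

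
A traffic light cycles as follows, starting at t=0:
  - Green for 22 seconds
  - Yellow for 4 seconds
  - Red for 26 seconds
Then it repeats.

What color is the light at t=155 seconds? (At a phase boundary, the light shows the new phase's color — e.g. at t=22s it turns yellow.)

Cycle length = 22 + 4 + 26 = 52s
t = 155, phase_t = 155 mod 52 = 51
51 >= 26 → RED

Answer: red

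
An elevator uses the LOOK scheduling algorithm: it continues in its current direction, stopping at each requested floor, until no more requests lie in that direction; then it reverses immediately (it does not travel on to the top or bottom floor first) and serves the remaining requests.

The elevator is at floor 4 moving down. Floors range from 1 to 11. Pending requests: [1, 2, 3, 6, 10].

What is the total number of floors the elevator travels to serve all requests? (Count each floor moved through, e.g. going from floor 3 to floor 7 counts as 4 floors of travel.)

Start at floor 4 moving down, LOOK stop order: [3, 2, 1, 6, 10]
  4 → 3: |3-4| = 1, total = 1
  3 → 2: |2-3| = 1, total = 2
  2 → 1: |1-2| = 1, total = 3
  1 → 6: |6-1| = 5, total = 8
  6 → 10: |10-6| = 4, total = 12

Answer: 12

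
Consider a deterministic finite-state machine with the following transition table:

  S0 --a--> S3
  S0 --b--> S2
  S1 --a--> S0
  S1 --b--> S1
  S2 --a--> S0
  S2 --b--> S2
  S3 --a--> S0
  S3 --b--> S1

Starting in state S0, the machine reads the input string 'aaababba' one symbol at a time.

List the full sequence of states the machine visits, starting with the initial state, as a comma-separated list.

Start: S0
  read 'a': S0 --a--> S3
  read 'a': S3 --a--> S0
  read 'a': S0 --a--> S3
  read 'b': S3 --b--> S1
  read 'a': S1 --a--> S0
  read 'b': S0 --b--> S2
  read 'b': S2 --b--> S2
  read 'a': S2 --a--> S0

Answer: S0, S3, S0, S3, S1, S0, S2, S2, S0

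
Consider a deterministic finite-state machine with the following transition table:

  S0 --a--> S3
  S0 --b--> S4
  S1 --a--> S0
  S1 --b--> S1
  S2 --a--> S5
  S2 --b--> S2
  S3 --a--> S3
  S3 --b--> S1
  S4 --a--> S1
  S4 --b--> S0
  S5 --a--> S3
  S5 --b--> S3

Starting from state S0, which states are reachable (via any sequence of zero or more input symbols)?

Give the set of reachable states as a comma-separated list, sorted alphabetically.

BFS from S0:
  visit S0: S0--a-->S3 (new), S0--b-->S4 (new)
  visit S3: S3--a-->S3 (seen), S3--b-->S1 (new)
  visit S4: S4--a-->S1 (seen), S4--b-->S0 (seen)
  visit S1: S1--a-->S0 (seen), S1--b-->S1 (seen)

Answer: S0, S1, S3, S4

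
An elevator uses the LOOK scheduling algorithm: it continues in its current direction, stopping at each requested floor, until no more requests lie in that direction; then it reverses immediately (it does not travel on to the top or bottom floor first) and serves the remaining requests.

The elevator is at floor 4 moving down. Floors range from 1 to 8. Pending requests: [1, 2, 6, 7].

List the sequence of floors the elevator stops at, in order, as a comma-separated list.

Answer: 2, 1, 6, 7

Derivation:
Current: 4, moving DOWN
Serve below first (descending): [2, 1]
Then reverse, serve above (ascending): [6, 7]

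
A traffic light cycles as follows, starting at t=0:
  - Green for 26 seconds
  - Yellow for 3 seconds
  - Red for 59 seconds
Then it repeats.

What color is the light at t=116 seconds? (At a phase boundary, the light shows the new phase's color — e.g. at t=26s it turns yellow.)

Answer: yellow

Derivation:
Cycle length = 26 + 3 + 59 = 88s
t = 116, phase_t = 116 mod 88 = 28
26 <= 28 < 29 (yellow end) → YELLOW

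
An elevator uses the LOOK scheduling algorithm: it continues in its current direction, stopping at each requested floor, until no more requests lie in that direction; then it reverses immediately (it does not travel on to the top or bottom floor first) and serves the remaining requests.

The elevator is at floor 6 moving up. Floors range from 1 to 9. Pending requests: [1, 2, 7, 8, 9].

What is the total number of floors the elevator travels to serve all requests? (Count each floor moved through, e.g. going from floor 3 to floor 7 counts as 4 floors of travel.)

Answer: 11

Derivation:
Start at floor 6 moving up, LOOK stop order: [7, 8, 9, 2, 1]
  6 → 7: |7-6| = 1, total = 1
  7 → 8: |8-7| = 1, total = 2
  8 → 9: |9-8| = 1, total = 3
  9 → 2: |2-9| = 7, total = 10
  2 → 1: |1-2| = 1, total = 11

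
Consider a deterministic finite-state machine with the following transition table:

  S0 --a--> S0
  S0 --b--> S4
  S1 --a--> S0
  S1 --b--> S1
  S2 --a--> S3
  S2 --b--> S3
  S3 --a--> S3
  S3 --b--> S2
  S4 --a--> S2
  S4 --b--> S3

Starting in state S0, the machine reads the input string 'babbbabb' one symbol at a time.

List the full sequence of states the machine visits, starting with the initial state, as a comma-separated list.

Start: S0
  read 'b': S0 --b--> S4
  read 'a': S4 --a--> S2
  read 'b': S2 --b--> S3
  read 'b': S3 --b--> S2
  read 'b': S2 --b--> S3
  read 'a': S3 --a--> S3
  read 'b': S3 --b--> S2
  read 'b': S2 --b--> S3

Answer: S0, S4, S2, S3, S2, S3, S3, S2, S3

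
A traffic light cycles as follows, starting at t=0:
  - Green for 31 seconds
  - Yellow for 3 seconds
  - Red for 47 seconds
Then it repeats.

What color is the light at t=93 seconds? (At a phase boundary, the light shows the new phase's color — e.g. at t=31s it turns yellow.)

Cycle length = 31 + 3 + 47 = 81s
t = 93, phase_t = 93 mod 81 = 12
12 < 31 (green end) → GREEN

Answer: green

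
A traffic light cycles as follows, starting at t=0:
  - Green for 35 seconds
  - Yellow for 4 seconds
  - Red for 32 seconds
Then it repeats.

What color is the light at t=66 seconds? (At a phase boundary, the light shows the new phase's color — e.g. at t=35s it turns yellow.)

Answer: red

Derivation:
Cycle length = 35 + 4 + 32 = 71s
t = 66, phase_t = 66 mod 71 = 66
66 >= 39 → RED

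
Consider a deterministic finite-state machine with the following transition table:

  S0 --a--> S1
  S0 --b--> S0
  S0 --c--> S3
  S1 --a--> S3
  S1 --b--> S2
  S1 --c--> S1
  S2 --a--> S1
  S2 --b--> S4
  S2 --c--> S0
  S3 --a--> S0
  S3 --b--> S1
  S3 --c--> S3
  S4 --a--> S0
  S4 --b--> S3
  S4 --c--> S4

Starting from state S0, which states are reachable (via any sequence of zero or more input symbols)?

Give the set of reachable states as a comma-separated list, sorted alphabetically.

Answer: S0, S1, S2, S3, S4

Derivation:
BFS from S0:
  visit S0: S0--a-->S1 (new), S0--b-->S0 (seen), S0--c-->S3 (new)
  visit S1: S1--a-->S3 (seen), S1--b-->S2 (new), S1--c-->S1 (seen)
  visit S3: S3--a-->S0 (seen), S3--b-->S1 (seen), S3--c-->S3 (seen)
  visit S2: S2--a-->S1 (seen), S2--b-->S4 (new), S2--c-->S0 (seen)
  visit S4: S4--a-->S0 (seen), S4--b-->S3 (seen), S4--c-->S4 (seen)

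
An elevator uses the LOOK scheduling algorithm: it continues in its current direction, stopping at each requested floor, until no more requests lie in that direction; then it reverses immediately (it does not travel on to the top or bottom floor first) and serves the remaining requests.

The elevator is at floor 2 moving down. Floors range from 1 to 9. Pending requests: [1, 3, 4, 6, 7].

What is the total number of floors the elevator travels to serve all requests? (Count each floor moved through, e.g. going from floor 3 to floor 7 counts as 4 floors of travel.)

Start at floor 2 moving down, LOOK stop order: [1, 3, 4, 6, 7]
  2 → 1: |1-2| = 1, total = 1
  1 → 3: |3-1| = 2, total = 3
  3 → 4: |4-3| = 1, total = 4
  4 → 6: |6-4| = 2, total = 6
  6 → 7: |7-6| = 1, total = 7

Answer: 7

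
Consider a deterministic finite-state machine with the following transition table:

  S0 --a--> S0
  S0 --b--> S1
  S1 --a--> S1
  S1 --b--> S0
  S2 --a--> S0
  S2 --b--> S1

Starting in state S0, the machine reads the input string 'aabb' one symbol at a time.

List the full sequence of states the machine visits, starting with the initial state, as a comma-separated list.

Answer: S0, S0, S0, S1, S0

Derivation:
Start: S0
  read 'a': S0 --a--> S0
  read 'a': S0 --a--> S0
  read 'b': S0 --b--> S1
  read 'b': S1 --b--> S0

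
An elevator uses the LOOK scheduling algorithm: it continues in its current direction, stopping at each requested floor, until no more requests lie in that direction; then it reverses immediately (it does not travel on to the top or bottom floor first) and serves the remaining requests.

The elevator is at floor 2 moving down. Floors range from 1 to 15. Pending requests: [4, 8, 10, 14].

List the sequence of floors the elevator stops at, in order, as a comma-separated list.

Answer: 4, 8, 10, 14

Derivation:
Current: 2, moving DOWN
Serve below first (descending): []
Then reverse, serve above (ascending): [4, 8, 10, 14]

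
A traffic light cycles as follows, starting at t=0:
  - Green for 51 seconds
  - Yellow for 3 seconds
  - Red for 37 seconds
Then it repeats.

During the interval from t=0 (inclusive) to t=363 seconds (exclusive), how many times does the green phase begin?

Answer: 4

Derivation:
Cycle = 51+3+37 = 91s
green phase starts at t = k*91 + 0 for k=0,1,2,...
Need k*91+0 < 363 → k < 3.989
k ∈ {0, ..., 3} → 4 starts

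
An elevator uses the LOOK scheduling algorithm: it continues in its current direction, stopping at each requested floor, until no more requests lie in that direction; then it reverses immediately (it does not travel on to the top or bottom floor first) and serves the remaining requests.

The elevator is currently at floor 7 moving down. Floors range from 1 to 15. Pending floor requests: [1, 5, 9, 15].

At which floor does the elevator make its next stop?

Current floor: 7, direction: down
Requests above: [9, 15]
Requests below: [1, 5]
Moving down and requests lie below → nearest below is max([1, 5]) = 5

Answer: 5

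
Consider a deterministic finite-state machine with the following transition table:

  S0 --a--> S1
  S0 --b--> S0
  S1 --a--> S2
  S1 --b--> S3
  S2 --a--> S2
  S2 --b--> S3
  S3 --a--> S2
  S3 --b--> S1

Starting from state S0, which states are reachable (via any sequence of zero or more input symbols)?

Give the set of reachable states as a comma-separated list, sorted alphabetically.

BFS from S0:
  visit S0: S0--a-->S1 (new), S0--b-->S0 (seen)
  visit S1: S1--a-->S2 (new), S1--b-->S3 (new)
  visit S2: S2--a-->S2 (seen), S2--b-->S3 (seen)
  visit S3: S3--a-->S2 (seen), S3--b-->S1 (seen)

Answer: S0, S1, S2, S3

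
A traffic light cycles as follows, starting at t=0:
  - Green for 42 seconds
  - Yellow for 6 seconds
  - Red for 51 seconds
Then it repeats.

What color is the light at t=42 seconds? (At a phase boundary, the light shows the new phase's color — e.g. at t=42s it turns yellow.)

Cycle length = 42 + 6 + 51 = 99s
t = 42, phase_t = 42 mod 99 = 42
42 <= 42 < 48 (yellow end) → YELLOW

Answer: yellow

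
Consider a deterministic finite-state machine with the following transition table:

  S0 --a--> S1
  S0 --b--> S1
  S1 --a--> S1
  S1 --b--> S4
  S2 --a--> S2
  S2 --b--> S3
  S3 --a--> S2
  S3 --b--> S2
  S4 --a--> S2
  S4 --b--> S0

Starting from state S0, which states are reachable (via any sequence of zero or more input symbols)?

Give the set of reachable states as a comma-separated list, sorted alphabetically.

Answer: S0, S1, S2, S3, S4

Derivation:
BFS from S0:
  visit S0: S0--a-->S1 (new), S0--b-->S1 (seen)
  visit S1: S1--a-->S1 (seen), S1--b-->S4 (new)
  visit S4: S4--a-->S2 (new), S4--b-->S0 (seen)
  visit S2: S2--a-->S2 (seen), S2--b-->S3 (new)
  visit S3: S3--a-->S2 (seen), S3--b-->S2 (seen)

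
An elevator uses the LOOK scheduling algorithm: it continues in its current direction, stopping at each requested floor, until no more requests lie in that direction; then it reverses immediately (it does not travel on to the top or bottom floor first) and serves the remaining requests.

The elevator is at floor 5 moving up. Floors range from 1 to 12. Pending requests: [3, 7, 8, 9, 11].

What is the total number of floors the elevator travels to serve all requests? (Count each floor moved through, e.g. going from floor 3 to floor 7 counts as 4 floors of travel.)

Start at floor 5 moving up, LOOK stop order: [7, 8, 9, 11, 3]
  5 → 7: |7-5| = 2, total = 2
  7 → 8: |8-7| = 1, total = 3
  8 → 9: |9-8| = 1, total = 4
  9 → 11: |11-9| = 2, total = 6
  11 → 3: |3-11| = 8, total = 14

Answer: 14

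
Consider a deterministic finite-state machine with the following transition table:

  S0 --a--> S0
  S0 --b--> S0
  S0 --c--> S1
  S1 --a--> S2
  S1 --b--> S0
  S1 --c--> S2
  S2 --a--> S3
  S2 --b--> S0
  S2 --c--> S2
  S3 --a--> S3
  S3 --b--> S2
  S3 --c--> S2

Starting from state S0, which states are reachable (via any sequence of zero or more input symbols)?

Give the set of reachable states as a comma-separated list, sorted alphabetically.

Answer: S0, S1, S2, S3

Derivation:
BFS from S0:
  visit S0: S0--a-->S0 (seen), S0--b-->S0 (seen), S0--c-->S1 (new)
  visit S1: S1--a-->S2 (new), S1--b-->S0 (seen), S1--c-->S2 (seen)
  visit S2: S2--a-->S3 (new), S2--b-->S0 (seen), S2--c-->S2 (seen)
  visit S3: S3--a-->S3 (seen), S3--b-->S2 (seen), S3--c-->S2 (seen)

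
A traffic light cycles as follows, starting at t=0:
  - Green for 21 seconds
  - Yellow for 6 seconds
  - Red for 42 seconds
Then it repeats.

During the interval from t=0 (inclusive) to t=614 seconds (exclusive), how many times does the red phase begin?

Cycle = 21+6+42 = 69s
red phase starts at t = k*69 + 27 for k=0,1,2,...
Need k*69+27 < 614 → k < 8.507
k ∈ {0, ..., 8} → 9 starts

Answer: 9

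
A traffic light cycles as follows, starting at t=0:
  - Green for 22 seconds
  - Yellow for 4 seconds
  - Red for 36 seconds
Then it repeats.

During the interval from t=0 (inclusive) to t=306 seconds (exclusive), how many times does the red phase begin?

Answer: 5

Derivation:
Cycle = 22+4+36 = 62s
red phase starts at t = k*62 + 26 for k=0,1,2,...
Need k*62+26 < 306 → k < 4.516
k ∈ {0, ..., 4} → 5 starts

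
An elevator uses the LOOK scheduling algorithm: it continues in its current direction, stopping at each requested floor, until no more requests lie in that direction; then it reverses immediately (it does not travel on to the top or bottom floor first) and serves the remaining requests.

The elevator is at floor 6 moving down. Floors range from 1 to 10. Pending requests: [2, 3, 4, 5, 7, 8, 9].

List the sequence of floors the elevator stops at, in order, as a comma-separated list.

Answer: 5, 4, 3, 2, 7, 8, 9

Derivation:
Current: 6, moving DOWN
Serve below first (descending): [5, 4, 3, 2]
Then reverse, serve above (ascending): [7, 8, 9]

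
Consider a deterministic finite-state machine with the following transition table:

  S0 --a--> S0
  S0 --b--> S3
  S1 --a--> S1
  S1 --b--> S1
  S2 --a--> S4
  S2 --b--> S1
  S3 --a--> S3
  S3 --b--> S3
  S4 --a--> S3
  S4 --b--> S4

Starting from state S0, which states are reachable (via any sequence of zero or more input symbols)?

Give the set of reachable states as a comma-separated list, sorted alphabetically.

BFS from S0:
  visit S0: S0--a-->S0 (seen), S0--b-->S3 (new)
  visit S3: S3--a-->S3 (seen), S3--b-->S3 (seen)

Answer: S0, S3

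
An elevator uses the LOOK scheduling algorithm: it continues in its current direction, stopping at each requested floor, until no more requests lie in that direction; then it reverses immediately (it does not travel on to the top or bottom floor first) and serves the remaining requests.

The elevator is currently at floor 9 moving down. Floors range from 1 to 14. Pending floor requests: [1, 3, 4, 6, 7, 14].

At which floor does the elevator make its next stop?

Answer: 7

Derivation:
Current floor: 9, direction: down
Requests above: [14]
Requests below: [1, 3, 4, 6, 7]
Moving down and requests lie below → nearest below is max([1, 3, 4, 6, 7]) = 7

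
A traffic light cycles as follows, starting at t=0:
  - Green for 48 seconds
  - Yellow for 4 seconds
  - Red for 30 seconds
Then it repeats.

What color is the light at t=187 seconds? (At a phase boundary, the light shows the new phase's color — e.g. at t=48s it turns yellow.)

Answer: green

Derivation:
Cycle length = 48 + 4 + 30 = 82s
t = 187, phase_t = 187 mod 82 = 23
23 < 48 (green end) → GREEN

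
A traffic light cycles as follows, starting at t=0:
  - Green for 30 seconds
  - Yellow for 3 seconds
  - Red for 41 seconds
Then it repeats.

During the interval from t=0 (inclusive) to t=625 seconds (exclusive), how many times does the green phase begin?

Answer: 9

Derivation:
Cycle = 30+3+41 = 74s
green phase starts at t = k*74 + 0 for k=0,1,2,...
Need k*74+0 < 625 → k < 8.446
k ∈ {0, ..., 8} → 9 starts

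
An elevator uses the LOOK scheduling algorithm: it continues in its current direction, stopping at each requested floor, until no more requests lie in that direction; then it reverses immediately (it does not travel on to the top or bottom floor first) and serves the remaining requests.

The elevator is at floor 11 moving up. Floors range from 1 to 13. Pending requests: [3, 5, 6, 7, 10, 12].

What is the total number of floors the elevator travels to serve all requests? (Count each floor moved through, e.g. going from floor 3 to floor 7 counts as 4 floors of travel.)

Start at floor 11 moving up, LOOK stop order: [12, 10, 7, 6, 5, 3]
  11 → 12: |12-11| = 1, total = 1
  12 → 10: |10-12| = 2, total = 3
  10 → 7: |7-10| = 3, total = 6
  7 → 6: |6-7| = 1, total = 7
  6 → 5: |5-6| = 1, total = 8
  5 → 3: |3-5| = 2, total = 10

Answer: 10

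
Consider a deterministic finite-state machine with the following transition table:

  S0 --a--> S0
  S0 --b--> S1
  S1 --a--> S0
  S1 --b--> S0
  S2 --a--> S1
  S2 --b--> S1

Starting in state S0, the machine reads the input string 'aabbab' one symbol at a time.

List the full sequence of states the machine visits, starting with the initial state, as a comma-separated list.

Answer: S0, S0, S0, S1, S0, S0, S1

Derivation:
Start: S0
  read 'a': S0 --a--> S0
  read 'a': S0 --a--> S0
  read 'b': S0 --b--> S1
  read 'b': S1 --b--> S0
  read 'a': S0 --a--> S0
  read 'b': S0 --b--> S1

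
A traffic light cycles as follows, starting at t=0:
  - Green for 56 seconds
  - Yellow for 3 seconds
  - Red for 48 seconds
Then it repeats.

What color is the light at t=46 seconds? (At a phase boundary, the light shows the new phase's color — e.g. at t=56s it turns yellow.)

Answer: green

Derivation:
Cycle length = 56 + 3 + 48 = 107s
t = 46, phase_t = 46 mod 107 = 46
46 < 56 (green end) → GREEN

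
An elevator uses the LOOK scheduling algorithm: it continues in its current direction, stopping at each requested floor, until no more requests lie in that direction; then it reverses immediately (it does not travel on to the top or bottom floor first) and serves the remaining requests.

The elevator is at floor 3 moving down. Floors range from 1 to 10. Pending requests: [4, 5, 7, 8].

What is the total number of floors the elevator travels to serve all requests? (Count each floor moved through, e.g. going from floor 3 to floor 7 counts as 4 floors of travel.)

Answer: 5

Derivation:
Start at floor 3 moving down, LOOK stop order: [4, 5, 7, 8]
  3 → 4: |4-3| = 1, total = 1
  4 → 5: |5-4| = 1, total = 2
  5 → 7: |7-5| = 2, total = 4
  7 → 8: |8-7| = 1, total = 5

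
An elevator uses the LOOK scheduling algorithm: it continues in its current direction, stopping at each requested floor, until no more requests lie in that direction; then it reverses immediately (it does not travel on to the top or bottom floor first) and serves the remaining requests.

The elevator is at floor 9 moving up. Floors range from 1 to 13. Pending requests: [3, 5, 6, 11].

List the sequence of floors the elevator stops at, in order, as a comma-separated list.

Current: 9, moving UP
Serve above first (ascending): [11]
Then reverse, serve below (descending): [6, 5, 3]

Answer: 11, 6, 5, 3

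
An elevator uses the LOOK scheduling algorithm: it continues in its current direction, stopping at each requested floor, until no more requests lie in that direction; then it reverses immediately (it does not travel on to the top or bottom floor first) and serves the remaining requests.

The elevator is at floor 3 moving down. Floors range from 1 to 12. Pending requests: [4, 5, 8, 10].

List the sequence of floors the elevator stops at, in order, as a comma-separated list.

Answer: 4, 5, 8, 10

Derivation:
Current: 3, moving DOWN
Serve below first (descending): []
Then reverse, serve above (ascending): [4, 5, 8, 10]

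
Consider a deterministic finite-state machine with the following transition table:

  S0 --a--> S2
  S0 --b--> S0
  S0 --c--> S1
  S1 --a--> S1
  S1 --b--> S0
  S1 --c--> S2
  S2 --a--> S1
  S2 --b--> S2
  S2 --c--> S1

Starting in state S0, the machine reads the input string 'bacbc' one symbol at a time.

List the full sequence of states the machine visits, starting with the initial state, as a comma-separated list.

Answer: S0, S0, S2, S1, S0, S1

Derivation:
Start: S0
  read 'b': S0 --b--> S0
  read 'a': S0 --a--> S2
  read 'c': S2 --c--> S1
  read 'b': S1 --b--> S0
  read 'c': S0 --c--> S1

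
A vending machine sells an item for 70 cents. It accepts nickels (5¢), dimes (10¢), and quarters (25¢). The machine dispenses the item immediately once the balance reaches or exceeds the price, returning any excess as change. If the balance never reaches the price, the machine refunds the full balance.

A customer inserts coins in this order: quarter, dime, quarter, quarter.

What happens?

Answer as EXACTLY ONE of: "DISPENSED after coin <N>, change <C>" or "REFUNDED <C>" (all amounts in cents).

Price: 70¢
Coin 1 (quarter, 25¢): balance = 25¢
Coin 2 (dime, 10¢): balance = 35¢
Coin 3 (quarter, 25¢): balance = 60¢
Coin 4 (quarter, 25¢): balance = 85¢
  → balance >= price → DISPENSE, change = 85 - 70 = 15¢

Answer: DISPENSED after coin 4, change 15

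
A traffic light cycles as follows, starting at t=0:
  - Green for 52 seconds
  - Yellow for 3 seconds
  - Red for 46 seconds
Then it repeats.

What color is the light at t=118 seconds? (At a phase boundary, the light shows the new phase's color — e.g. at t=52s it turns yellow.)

Answer: green

Derivation:
Cycle length = 52 + 3 + 46 = 101s
t = 118, phase_t = 118 mod 101 = 17
17 < 52 (green end) → GREEN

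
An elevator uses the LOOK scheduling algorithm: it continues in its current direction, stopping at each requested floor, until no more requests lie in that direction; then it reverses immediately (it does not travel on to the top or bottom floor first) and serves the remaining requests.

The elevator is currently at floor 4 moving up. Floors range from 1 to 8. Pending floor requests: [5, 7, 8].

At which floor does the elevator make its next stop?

Answer: 5

Derivation:
Current floor: 4, direction: up
Requests above: [5, 7, 8]
Requests below: []
Moving up and requests lie above → nearest above is min([5, 7, 8]) = 5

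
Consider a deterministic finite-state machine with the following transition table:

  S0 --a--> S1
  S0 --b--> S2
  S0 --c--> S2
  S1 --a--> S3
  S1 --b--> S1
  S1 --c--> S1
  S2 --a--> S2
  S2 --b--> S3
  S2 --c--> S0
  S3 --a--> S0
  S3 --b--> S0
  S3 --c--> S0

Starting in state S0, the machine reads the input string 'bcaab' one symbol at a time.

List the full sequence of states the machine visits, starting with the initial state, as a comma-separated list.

Start: S0
  read 'b': S0 --b--> S2
  read 'c': S2 --c--> S0
  read 'a': S0 --a--> S1
  read 'a': S1 --a--> S3
  read 'b': S3 --b--> S0

Answer: S0, S2, S0, S1, S3, S0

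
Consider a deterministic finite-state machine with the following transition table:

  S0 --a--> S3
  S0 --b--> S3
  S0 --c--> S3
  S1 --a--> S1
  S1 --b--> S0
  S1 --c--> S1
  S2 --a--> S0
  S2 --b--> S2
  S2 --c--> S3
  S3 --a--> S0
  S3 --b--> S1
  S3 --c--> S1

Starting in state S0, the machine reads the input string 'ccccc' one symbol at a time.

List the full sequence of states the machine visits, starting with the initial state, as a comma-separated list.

Start: S0
  read 'c': S0 --c--> S3
  read 'c': S3 --c--> S1
  read 'c': S1 --c--> S1
  read 'c': S1 --c--> S1
  read 'c': S1 --c--> S1

Answer: S0, S3, S1, S1, S1, S1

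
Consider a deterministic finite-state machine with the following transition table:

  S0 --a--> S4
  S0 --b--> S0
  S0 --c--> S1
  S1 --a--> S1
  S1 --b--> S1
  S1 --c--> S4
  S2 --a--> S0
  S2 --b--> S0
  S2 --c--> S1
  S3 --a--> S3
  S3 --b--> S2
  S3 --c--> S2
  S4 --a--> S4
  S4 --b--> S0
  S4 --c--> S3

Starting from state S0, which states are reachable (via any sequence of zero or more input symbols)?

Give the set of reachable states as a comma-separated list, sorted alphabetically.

BFS from S0:
  visit S0: S0--a-->S4 (new), S0--b-->S0 (seen), S0--c-->S1 (new)
  visit S4: S4--a-->S4 (seen), S4--b-->S0 (seen), S4--c-->S3 (new)
  visit S1: S1--a-->S1 (seen), S1--b-->S1 (seen), S1--c-->S4 (seen)
  visit S3: S3--a-->S3 (seen), S3--b-->S2 (new), S3--c-->S2 (seen)
  visit S2: S2--a-->S0 (seen), S2--b-->S0 (seen), S2--c-->S1 (seen)

Answer: S0, S1, S2, S3, S4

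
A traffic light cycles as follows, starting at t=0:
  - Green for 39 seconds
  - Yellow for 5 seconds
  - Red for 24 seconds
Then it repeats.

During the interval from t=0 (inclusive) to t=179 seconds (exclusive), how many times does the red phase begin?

Answer: 2

Derivation:
Cycle = 39+5+24 = 68s
red phase starts at t = k*68 + 44 for k=0,1,2,...
Need k*68+44 < 179 → k < 1.985
k ∈ {0, ..., 1} → 2 starts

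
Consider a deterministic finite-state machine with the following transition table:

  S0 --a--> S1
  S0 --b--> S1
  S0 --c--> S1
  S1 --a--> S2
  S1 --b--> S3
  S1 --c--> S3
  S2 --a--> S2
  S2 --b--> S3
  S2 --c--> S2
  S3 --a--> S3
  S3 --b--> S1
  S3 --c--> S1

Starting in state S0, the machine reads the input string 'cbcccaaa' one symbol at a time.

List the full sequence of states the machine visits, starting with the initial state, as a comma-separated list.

Start: S0
  read 'c': S0 --c--> S1
  read 'b': S1 --b--> S3
  read 'c': S3 --c--> S1
  read 'c': S1 --c--> S3
  read 'c': S3 --c--> S1
  read 'a': S1 --a--> S2
  read 'a': S2 --a--> S2
  read 'a': S2 --a--> S2

Answer: S0, S1, S3, S1, S3, S1, S2, S2, S2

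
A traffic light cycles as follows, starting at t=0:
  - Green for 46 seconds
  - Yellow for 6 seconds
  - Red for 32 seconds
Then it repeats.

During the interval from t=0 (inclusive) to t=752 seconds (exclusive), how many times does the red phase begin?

Answer: 9

Derivation:
Cycle = 46+6+32 = 84s
red phase starts at t = k*84 + 52 for k=0,1,2,...
Need k*84+52 < 752 → k < 8.333
k ∈ {0, ..., 8} → 9 starts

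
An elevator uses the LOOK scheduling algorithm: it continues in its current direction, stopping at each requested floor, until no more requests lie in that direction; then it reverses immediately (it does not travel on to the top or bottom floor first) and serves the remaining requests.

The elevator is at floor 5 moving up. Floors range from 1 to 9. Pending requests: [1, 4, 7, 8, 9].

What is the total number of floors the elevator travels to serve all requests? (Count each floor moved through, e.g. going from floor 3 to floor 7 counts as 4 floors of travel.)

Start at floor 5 moving up, LOOK stop order: [7, 8, 9, 4, 1]
  5 → 7: |7-5| = 2, total = 2
  7 → 8: |8-7| = 1, total = 3
  8 → 9: |9-8| = 1, total = 4
  9 → 4: |4-9| = 5, total = 9
  4 → 1: |1-4| = 3, total = 12

Answer: 12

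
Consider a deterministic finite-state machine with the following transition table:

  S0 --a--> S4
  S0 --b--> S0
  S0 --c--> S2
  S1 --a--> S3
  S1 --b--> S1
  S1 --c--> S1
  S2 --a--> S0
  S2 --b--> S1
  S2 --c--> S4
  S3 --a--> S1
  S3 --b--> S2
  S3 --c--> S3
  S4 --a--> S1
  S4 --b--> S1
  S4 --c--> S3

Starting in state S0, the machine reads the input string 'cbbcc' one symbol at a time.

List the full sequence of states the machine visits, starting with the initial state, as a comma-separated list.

Answer: S0, S2, S1, S1, S1, S1

Derivation:
Start: S0
  read 'c': S0 --c--> S2
  read 'b': S2 --b--> S1
  read 'b': S1 --b--> S1
  read 'c': S1 --c--> S1
  read 'c': S1 --c--> S1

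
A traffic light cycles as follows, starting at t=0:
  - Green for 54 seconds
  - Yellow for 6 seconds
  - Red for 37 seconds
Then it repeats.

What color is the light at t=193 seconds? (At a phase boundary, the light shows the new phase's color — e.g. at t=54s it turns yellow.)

Cycle length = 54 + 6 + 37 = 97s
t = 193, phase_t = 193 mod 97 = 96
96 >= 60 → RED

Answer: red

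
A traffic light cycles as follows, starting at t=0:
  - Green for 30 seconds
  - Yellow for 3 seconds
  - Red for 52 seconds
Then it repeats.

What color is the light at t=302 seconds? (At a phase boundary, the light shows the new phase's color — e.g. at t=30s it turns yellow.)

Cycle length = 30 + 3 + 52 = 85s
t = 302, phase_t = 302 mod 85 = 47
47 >= 33 → RED

Answer: red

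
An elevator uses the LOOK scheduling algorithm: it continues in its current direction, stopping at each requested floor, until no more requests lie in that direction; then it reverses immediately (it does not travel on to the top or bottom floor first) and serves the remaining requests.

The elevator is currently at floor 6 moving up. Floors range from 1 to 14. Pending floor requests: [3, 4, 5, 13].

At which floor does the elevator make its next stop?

Answer: 13

Derivation:
Current floor: 6, direction: up
Requests above: [13]
Requests below: [3, 4, 5]
Moving up and requests lie above → nearest above is min([13]) = 13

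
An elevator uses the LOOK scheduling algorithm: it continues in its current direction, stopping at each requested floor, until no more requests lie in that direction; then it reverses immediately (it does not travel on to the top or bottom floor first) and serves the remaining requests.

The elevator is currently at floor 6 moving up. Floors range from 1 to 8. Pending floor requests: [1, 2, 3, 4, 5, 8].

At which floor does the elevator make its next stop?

Answer: 8

Derivation:
Current floor: 6, direction: up
Requests above: [8]
Requests below: [1, 2, 3, 4, 5]
Moving up and requests lie above → nearest above is min([8]) = 8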